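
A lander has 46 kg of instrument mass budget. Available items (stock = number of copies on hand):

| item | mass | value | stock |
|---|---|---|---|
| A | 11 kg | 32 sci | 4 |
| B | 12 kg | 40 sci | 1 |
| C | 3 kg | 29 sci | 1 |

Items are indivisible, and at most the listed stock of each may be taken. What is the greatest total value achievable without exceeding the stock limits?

Top feasible selections:
- 3×A + 1×B: mass 45, value 136
- 2×A + 1×B + 1×C: mass 37, value 133
Best: 136 sci.

136 sci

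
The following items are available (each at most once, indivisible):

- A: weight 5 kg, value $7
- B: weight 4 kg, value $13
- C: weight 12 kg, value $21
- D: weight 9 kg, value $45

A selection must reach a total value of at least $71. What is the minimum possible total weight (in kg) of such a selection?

25

Subsets with value ≥ 71, sorted by total weight:
- B+C+D: weight 25, value 79
- A+C+D: weight 26, value 73
- A+B+C+D: weight 30, value 86
Minimum weight: 25 kg.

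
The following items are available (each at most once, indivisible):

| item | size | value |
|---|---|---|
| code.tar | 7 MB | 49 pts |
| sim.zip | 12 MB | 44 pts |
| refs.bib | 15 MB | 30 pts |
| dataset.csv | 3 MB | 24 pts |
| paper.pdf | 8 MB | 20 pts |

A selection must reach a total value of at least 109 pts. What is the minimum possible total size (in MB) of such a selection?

Subsets with value ≥ 109, sorted by total size:
- code.tar+sim.zip+dataset.csv: size 22, value 117
- code.tar+sim.zip+paper.pdf: size 27, value 113
- code.tar+sim.zip+dataset.csv+paper.pdf: size 30, value 137
- code.tar+refs.bib+dataset.csv+paper.pdf: size 33, value 123
Minimum size: 22 MB.

22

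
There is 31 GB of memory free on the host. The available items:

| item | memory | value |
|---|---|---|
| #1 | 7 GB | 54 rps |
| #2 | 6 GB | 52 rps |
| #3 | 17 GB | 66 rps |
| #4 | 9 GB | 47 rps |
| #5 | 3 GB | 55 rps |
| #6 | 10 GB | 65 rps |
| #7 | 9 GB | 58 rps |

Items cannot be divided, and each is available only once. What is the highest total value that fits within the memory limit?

232 rps

Check high-value combinations within 31 GB:
- #1+#5+#6+#7: memory 7+3+10+9=29, value 54+55+65+58=232
- #2+#5+#6+#7: memory 6+3+10+9=28, value 52+55+65+58=230
- #1+#2+#5+#6: memory 7+6+3+10=26, value 54+52+55+65=226
- #4+#5+#6+#7: memory 9+3+10+9=31, value 47+55+65+58=225
Best: 232 rps.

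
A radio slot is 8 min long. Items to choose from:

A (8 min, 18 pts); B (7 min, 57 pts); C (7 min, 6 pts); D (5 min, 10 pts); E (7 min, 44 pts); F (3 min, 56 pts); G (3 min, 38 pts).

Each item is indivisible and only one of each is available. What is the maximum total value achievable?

94 pts

Check high-value combinations within 8 min:
- F+G: duration 3+3=6, value 56+38=94
- D+F: duration 5+3=8, value 10+56=66
- B: duration 7, value 57
- F: duration 3, value 56
Best: 94 pts.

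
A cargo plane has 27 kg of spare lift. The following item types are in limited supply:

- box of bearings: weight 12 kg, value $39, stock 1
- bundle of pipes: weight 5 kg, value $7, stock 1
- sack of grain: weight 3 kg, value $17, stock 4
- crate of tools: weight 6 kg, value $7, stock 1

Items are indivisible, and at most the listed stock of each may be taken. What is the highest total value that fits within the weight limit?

Top feasible selections:
- 1×box of bearings + 4×sack of grain: weight 24, value 107
- 1×box of bearings + 1×bundle of pipes + 3×sack of grain: weight 26, value 97
- 1×box of bearings + 3×sack of grain + 1×crate of tools: weight 27, value 97
- 1×box of bearings + 3×sack of grain: weight 21, value 90
Best: $107.

$107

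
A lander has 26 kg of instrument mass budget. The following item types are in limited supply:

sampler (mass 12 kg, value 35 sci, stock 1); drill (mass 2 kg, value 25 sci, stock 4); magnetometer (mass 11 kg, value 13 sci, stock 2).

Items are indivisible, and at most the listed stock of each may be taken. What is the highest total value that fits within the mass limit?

Top feasible selections:
- 1×sampler + 4×drill: mass 20, value 135
- 4×drill + 1×magnetometer: mass 19, value 113
Best: 135 sci.

135 sci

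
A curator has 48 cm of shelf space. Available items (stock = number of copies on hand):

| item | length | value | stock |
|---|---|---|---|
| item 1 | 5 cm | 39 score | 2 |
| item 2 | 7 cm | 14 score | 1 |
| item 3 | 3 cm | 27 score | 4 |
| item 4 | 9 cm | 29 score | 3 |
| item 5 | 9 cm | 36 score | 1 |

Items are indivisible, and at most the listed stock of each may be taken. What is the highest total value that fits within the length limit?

265 score

Top feasible selections:
- 2×item 1 + 1×item 2 + 4×item 3 + 1×item 4 + 1×item 5: length 47, value 265
- 2×item 1 + 1×item 2 + 4×item 3 + 2×item 4: length 47, value 258
- 2×item 1 + 3×item 3 + 2×item 4 + 1×item 5: length 46, value 253
Best: 265 score.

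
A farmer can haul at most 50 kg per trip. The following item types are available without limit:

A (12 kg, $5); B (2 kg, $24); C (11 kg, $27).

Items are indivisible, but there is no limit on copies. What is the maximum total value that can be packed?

Best value-per-unit is B at 24/2, and filling with it alone uses weight 25×2=50. No mix of the others beats 25×24 = 600.

$600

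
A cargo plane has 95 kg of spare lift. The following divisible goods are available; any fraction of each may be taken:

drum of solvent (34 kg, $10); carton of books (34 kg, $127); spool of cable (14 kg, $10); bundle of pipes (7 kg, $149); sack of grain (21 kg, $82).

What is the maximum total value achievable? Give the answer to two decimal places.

373.59

Take in order of value per unit:
- bundle of pipes (149/7 per unit): all 7 → value 149, running total 149.00
- sack of grain (82/21 per unit): all 21 → value 82, running total 231.00
- carton of books (127/34 per unit): all 34 → value 127, running total 358.00
- spool of cable (10/14 per unit): all 14 → value 10, running total 368.00
- drum of solvent (10/34 per unit): 19 of 34 → value 19×10/34 = 5.5882, running total 373.59
Total 373.59.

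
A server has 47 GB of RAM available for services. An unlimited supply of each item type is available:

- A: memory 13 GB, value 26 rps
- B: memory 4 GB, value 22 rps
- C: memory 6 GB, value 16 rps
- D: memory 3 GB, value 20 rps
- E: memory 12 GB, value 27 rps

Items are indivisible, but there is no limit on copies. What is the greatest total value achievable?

Best value-per-unit is D at 20/3; filling with it alone gives 15×20 = 300.
Optimal mix: 2×B + 13×D → memory 47, value 304.

304 rps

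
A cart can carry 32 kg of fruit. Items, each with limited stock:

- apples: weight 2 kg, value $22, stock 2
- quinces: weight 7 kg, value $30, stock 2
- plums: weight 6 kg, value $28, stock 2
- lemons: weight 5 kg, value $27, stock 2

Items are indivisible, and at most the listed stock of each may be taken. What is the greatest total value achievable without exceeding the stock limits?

$164

Top feasible selections:
- 1×apples + 2×quinces + 1×plums + 2×lemons: weight 32, value 164
- 1×apples + 1×quinces + 2×plums + 2×lemons: weight 31, value 162
- 2×apples + 2×quinces + 2×plums: weight 30, value 160
- 2×apples + 2×quinces + 1×plums + 1×lemons: weight 29, value 159
Best: $164.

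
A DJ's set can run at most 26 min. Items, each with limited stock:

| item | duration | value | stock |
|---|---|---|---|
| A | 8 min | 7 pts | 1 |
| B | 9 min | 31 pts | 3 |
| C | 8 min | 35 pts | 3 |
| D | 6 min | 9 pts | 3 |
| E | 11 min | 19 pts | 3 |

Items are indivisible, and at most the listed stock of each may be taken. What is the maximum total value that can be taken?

Best selections within duration 26 and stock limits:
- 3×C: duration 24, value 105
- 1×B + 2×C: duration 25, value 101
Best: 105 pts.

105 pts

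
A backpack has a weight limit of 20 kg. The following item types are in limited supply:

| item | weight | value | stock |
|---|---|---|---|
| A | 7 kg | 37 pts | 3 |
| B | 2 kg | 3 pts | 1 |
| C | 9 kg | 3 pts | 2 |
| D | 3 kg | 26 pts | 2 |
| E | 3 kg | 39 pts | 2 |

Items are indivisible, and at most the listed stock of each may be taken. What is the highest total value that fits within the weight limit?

Top feasible selections:
- 1×A + 2×D + 2×E: weight 19, value 167
- 2×A + 2×E: weight 20, value 152
Best: 167 pts.

167 pts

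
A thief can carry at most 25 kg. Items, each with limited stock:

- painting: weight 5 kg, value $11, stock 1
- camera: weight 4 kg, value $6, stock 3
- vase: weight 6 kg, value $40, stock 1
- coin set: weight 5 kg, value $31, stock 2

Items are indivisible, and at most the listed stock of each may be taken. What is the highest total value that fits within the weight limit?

Top feasible selections:
- 1×painting + 1×camera + 1×vase + 2×coin set: weight 25, value 119
- 2×camera + 1×vase + 2×coin set: weight 24, value 114
- 1×painting + 1×vase + 2×coin set: weight 21, value 113
- 1×camera + 1×vase + 2×coin set: weight 20, value 108
Best: $119.

$119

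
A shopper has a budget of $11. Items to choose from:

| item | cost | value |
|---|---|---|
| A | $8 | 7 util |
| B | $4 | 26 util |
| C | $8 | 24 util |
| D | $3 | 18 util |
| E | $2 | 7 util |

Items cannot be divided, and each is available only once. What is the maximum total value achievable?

51 util

This is a 0/1 knapsack; check combinations near the capacity.
- B+D+E: cost 4+3+2=9, value 26+18+7=51
- B+D: cost 4+3=7, value 26+18=44
- C+D: cost 8+3=11, value 24+18=42
- B+E: cost 4+2=6, value 26+7=33
- C+E: cost 8+2=10, value 24+7=31
Best: 51 util.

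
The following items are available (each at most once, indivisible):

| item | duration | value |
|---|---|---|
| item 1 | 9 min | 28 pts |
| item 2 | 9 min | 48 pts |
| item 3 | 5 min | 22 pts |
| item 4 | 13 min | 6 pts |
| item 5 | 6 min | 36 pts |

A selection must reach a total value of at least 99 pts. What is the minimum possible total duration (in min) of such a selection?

20

Subsets with value ≥ 99, sorted by total duration:
- item 2+item 3+item 5: duration 20, value 106
- item 1+item 2+item 5: duration 24, value 112
Minimum duration: 20 min.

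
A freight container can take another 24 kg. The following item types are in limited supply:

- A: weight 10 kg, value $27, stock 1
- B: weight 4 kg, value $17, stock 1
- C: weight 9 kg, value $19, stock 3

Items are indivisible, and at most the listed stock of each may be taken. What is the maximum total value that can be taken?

Best selections within weight 24 and stock limits:
- 1×A + 1×B + 1×C: weight 23, value 63
- 1×B + 2×C: weight 22, value 55
- 1×A + 1×C: weight 19, value 46
Best: $63.

$63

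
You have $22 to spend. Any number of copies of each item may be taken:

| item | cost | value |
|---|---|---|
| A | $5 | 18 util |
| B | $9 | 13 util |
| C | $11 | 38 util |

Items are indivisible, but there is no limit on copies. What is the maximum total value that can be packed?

Best value-per-unit is A at 18/5; filling with it alone gives 4×18 = 72.
Optimal mix: 2×C → cost 22, value 76.

76 util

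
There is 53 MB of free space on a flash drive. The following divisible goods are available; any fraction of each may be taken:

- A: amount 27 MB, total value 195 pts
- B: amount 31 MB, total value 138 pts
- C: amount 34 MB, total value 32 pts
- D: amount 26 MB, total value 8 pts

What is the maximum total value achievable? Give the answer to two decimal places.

Take in order of value per unit:
- A (195/27 per unit): all 27 → value 195, running total 195.00
- B (138/31 per unit): 26 of 31 → value 26×138/31 = 115.7419, running total 310.74
Total 310.74.

310.74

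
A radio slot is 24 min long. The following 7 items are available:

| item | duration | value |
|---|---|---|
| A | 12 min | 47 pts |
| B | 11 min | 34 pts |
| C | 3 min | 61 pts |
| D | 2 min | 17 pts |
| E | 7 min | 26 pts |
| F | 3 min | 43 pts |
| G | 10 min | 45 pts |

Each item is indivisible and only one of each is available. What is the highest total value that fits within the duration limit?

175 pts

Check high-value combinations within 24 min:
- C+E+F+G: duration 3+7+3+10=23, value 61+26+43+45=175
- A+C+D+F: duration 12+3+2+3=20, value 47+61+17+43=168
- C+D+F+G: duration 3+2+3+10=18, value 61+17+43+45=166
Best: 175 pts.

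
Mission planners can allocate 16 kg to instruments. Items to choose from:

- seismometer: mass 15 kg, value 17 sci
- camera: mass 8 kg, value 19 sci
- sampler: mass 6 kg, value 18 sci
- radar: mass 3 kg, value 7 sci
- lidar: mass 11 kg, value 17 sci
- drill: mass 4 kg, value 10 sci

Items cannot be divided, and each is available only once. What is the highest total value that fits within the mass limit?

37 sci

This is a 0/1 knapsack; check combinations near the capacity.
- camera+sampler: mass 8+6=14, value 19+18=37
- camera+radar+drill: mass 8+3+4=15, value 19+7+10=36
- sampler+radar+drill: mass 6+3+4=13, value 18+7+10=35
- camera+drill: mass 8+4=12, value 19+10=29
Best: 37 sci.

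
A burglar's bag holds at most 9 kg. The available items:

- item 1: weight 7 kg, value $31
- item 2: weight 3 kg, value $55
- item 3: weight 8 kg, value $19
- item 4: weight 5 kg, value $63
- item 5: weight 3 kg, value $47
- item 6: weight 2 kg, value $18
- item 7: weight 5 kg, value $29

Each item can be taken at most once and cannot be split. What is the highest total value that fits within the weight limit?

$120

Check high-value combinations within 9 kg:
- item 2+item 5+item 6: weight 3+3+2=8, value 55+47+18=120
- item 2+item 4: weight 3+5=8, value 55+63=118
- item 4+item 5: weight 5+3=8, value 63+47=110
- item 2+item 5: weight 3+3=6, value 55+47=102
Best: $120.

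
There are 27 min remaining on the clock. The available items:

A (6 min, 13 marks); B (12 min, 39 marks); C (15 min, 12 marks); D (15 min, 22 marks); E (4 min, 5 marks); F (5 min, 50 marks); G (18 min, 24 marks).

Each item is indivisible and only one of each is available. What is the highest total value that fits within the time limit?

Check high-value combinations within 27 min:
- A+B+E+F: time 6+12+4+5=27, value 13+39+5+50=107
- A+B+F: time 6+12+5=23, value 13+39+50=102
- B+E+F: time 12+4+5=21, value 39+5+50=94
Best: 107 marks.

107 marks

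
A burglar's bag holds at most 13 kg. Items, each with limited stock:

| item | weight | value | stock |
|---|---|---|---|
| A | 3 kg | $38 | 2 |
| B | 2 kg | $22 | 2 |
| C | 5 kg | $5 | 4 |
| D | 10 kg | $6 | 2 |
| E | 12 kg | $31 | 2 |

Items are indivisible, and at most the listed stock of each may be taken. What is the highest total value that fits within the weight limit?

Best selections within weight 13 and stock limits:
- 2×A + 2×B: weight 10, value 120
- 2×A + 1×B + 1×C: weight 13, value 103
Best: $120.

$120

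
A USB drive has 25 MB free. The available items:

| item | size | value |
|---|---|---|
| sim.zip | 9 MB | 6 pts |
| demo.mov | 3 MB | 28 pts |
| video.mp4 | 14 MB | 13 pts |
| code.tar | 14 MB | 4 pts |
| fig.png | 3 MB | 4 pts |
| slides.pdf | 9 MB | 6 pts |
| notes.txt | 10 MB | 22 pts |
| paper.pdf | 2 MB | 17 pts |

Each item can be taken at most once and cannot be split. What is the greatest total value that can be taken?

This is a 0/1 knapsack; check combinations near the capacity.
- sim.zip+demo.mov+notes.txt+paper.pdf: size 9+3+10+2=24, value 6+28+22+17=73
- demo.mov+slides.pdf+notes.txt+paper.pdf: size 3+9+10+2=24, value 28+6+22+17=73
- demo.mov+fig.png+notes.txt+paper.pdf: size 3+3+10+2=18, value 28+4+22+17=71
- demo.mov+notes.txt+paper.pdf: size 3+10+2=15, value 28+22+17=67
Best: 73 pts.

73 pts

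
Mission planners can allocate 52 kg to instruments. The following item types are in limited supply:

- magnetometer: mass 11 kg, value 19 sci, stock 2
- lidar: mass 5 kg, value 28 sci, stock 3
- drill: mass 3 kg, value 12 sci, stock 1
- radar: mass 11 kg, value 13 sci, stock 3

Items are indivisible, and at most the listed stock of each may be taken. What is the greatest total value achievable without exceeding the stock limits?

147 sci

Top feasible selections:
- 2×magnetometer + 3×lidar + 1×drill + 1×radar: mass 51, value 147
- 1×magnetometer + 3×lidar + 1×drill + 2×radar: mass 51, value 141
Best: 147 sci.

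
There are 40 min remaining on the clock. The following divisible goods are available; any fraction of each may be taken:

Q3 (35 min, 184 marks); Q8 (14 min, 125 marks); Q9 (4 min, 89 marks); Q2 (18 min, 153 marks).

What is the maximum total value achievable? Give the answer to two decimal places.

Take in order of value per unit:
- Q9 (89/4 per unit): all 4 → value 89, running total 89.00
- Q8 (125/14 per unit): all 14 → value 125, running total 214.00
- Q2 (153/18 per unit): all 18 → value 153, running total 367.00
- Q3 (184/35 per unit): 4 of 35 → value 4×184/35 = 21.0286, running total 388.03
Total 388.03.

388.03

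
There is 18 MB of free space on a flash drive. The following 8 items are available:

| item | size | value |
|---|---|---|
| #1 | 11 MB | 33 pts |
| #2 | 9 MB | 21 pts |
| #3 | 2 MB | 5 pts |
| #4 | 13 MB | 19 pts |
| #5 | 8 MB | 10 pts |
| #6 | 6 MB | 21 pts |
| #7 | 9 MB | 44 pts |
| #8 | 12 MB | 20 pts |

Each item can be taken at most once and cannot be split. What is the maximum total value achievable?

70 pts

Check high-value combinations within 18 MB:
- #3+#6+#7: size 2+6+9=17, value 5+21+44=70
- #6+#7: size 6+9=15, value 21+44=65
- #2+#7: size 9+9=18, value 21+44=65
- #1+#6: size 11+6=17, value 33+21=54
- #5+#7: size 8+9=17, value 10+44=54
Best: 70 pts.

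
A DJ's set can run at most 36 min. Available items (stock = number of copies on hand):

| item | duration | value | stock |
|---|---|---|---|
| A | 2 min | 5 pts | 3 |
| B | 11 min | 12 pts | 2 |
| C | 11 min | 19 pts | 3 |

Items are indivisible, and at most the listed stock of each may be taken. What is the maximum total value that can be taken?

62 pts

Top feasible selections:
- 1×A + 3×C: duration 35, value 62
- 3×C: duration 33, value 57
- 1×A + 1×B + 2×C: duration 35, value 55
Best: 62 pts.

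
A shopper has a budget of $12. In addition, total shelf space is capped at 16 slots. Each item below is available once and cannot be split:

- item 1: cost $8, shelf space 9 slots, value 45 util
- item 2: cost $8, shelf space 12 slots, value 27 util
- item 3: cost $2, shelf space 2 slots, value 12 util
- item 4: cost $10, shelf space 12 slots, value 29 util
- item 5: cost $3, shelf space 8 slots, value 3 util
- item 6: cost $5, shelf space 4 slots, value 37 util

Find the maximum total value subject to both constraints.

57 util

Feasible sets respecting both limits:
- item 1+item 3: cost 10, shelf space 11, value 57
- item 3+item 5+item 6: cost 10, shelf space 14, value 52
- item 3+item 6: cost 7, shelf space 6, value 49
- item 1: cost 8, shelf space 9, value 45
Best: 57 util.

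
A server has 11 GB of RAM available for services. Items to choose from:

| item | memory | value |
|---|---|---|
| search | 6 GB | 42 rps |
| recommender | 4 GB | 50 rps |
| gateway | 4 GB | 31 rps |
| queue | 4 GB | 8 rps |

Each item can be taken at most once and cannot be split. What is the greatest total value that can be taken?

Check high-value combinations within 11 GB:
- search+recommender: memory 6+4=10, value 42+50=92
- recommender+gateway: memory 4+4=8, value 50+31=81
- search+gateway: memory 6+4=10, value 42+31=73
- recommender+queue: memory 4+4=8, value 50+8=58
- recommender: memory 4, value 50
Best: 92 rps.

92 rps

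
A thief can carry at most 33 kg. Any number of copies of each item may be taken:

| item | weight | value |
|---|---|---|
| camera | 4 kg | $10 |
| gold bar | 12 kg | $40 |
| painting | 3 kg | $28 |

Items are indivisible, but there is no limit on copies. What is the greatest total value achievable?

$308

Best value-per-unit is painting at 28/3, and filling with it alone uses weight 11×3=33. No mix of the others beats 11×28 = 308.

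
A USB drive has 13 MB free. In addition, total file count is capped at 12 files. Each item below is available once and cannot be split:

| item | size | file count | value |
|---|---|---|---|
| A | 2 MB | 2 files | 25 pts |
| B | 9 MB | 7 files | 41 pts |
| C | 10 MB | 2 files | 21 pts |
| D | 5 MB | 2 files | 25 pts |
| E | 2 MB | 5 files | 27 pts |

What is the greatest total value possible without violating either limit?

77 pts

Feasible sets respecting both limits:
- A+D+E: size 9, file count 9, value 77
- B+E: size 11, file count 12, value 68
- A+B: size 11, file count 9, value 66
- A+E: size 4, file count 7, value 52
Best: 77 pts.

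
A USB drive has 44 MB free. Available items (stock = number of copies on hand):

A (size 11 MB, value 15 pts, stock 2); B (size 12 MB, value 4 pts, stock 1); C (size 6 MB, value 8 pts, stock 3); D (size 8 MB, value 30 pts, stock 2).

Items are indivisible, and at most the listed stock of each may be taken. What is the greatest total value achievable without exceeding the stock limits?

98 pts

Top feasible selections:
- 2×A + 1×C + 2×D: size 44, value 98
- 1×A + 2×C + 2×D: size 39, value 91
- 2×A + 2×D: size 38, value 90
- 3×C + 2×D: size 34, value 84
Best: 98 pts.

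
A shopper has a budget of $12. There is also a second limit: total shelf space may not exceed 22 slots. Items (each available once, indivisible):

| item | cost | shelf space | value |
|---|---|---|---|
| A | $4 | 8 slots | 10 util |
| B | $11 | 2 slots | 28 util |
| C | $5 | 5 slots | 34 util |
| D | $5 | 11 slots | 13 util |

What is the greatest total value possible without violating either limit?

Feasible sets respecting both limits:
- C+D: cost 10, shelf space 16, value 47
- A+C: cost 9, shelf space 13, value 44
- C: cost 5, shelf space 5, value 34
- B: cost 11, shelf space 2, value 28
Best: 47 util.

47 util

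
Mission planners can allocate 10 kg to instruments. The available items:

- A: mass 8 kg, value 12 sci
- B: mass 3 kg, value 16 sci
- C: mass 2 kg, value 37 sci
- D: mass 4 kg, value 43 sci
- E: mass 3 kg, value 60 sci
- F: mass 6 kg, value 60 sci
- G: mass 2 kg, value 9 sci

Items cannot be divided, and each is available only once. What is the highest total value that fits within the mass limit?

Check high-value combinations within 10 kg:
- C+D+E: mass 2+4+3=9, value 37+43+60=140
- B+C+E+G: mass 3+2+3+2=10, value 16+37+60+9=122
- E+F: mass 3+6=9, value 60+60=120
- B+D+E: mass 3+4+3=10, value 16+43+60=119
Best: 140 sci.

140 sci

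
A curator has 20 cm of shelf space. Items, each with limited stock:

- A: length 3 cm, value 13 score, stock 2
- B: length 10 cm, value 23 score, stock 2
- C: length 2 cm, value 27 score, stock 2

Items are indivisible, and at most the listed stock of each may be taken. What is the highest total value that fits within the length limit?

103 score

Top feasible selections:
- 2×A + 1×B + 2×C: length 20, value 103
- 1×A + 1×B + 2×C: length 17, value 90
- 2×A + 2×C: length 10, value 80
- 1×B + 2×C: length 14, value 77
Best: 103 score.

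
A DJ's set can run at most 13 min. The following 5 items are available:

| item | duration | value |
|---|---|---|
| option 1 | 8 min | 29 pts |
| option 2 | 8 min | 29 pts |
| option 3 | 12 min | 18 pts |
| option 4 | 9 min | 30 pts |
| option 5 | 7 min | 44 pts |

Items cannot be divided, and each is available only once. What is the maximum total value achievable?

44 pts

Check high-value combinations within 13 min:
- option 5: duration 7, value 44
- option 4: duration 9, value 30
- option 1: duration 8, value 29
Best: 44 pts.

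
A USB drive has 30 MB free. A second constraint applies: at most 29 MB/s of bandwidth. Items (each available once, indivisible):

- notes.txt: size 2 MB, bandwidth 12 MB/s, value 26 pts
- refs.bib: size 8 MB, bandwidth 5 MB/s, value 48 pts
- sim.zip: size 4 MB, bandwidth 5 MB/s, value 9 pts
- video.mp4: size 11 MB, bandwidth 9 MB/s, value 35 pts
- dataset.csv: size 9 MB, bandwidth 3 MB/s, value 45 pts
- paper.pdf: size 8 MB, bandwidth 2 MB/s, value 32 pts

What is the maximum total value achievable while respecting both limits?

Feasible sets respecting both limits:
- notes.txt+refs.bib+video.mp4+dataset.csv: size 30, bandwidth 29, value 154
- notes.txt+refs.bib+dataset.csv+paper.pdf: size 27, bandwidth 22, value 151
- notes.txt+refs.bib+video.mp4+paper.pdf: size 29, bandwidth 28, value 141
- notes.txt+video.mp4+dataset.csv+paper.pdf: size 30, bandwidth 26, value 138
Best: 154 pts.

154 pts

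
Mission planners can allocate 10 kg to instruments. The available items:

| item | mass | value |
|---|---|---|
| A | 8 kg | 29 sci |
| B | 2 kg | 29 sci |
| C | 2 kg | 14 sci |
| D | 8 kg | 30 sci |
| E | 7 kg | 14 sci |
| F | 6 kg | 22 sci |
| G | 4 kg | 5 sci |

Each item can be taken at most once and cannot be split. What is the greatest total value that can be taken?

This is a 0/1 knapsack; check combinations near the capacity.
- B+C+F: mass 2+2+6=10, value 29+14+22=65
- B+D: mass 2+8=10, value 29+30=59
- A+B: mass 8+2=10, value 29+29=58
- B+F: mass 2+6=8, value 29+22=51
- B+C+G: mass 2+2+4=8, value 29+14+5=48
Best: 65 sci.

65 sci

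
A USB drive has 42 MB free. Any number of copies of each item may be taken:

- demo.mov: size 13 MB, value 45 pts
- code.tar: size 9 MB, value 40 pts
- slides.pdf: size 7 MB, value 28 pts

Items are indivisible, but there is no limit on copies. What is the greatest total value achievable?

176 pts

Best value-per-unit is code.tar at 40/9; filling with it alone gives 4×40 = 160.
Optimal mix: 3×code.tar + 2×slides.pdf → size 41, value 176.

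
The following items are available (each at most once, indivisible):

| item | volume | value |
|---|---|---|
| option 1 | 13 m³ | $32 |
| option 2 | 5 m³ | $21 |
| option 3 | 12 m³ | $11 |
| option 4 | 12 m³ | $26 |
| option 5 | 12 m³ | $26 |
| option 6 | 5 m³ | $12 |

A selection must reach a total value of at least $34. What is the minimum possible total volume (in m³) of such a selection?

17

Subsets with value ≥ 34, sorted by total volume:
- option 2+option 4: volume 17, value 47
- option 2+option 5: volume 17, value 47
- option 4+option 6: volume 17, value 38
- option 5+option 6: volume 17, value 38
Minimum volume: 17 m³.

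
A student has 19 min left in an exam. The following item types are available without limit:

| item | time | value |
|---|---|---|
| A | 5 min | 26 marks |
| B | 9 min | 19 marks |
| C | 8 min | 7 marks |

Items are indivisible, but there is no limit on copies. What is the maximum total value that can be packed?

78 marks

Best value-per-unit is A at 26/5, and filling with it alone uses time 3×5=15. No mix of the others beats 3×26 = 78.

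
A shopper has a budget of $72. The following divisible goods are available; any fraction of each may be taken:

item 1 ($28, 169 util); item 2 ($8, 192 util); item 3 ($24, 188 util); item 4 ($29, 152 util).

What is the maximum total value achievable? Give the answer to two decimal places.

Take in order of value per unit:
- item 2 (192/8 per unit): all 8 → value 192, running total 192.00
- item 3 (188/24 per unit): all 24 → value 188, running total 380.00
- item 1 (169/28 per unit): all 28 → value 169, running total 549.00
- item 4 (152/29 per unit): 12 of 29 → value 12×152/29 = 62.8966, running total 611.90
Total 611.90.

611.90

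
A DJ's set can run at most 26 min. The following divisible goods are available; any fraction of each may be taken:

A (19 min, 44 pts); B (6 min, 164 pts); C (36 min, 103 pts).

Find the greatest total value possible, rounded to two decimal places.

221.22

Take in order of value per unit:
- B (164/6 per unit): all 6 → value 164, running total 164.00
- C (103/36 per unit): 20 of 36 → value 20×103/36 = 57.2222, running total 221.22
Total 221.22.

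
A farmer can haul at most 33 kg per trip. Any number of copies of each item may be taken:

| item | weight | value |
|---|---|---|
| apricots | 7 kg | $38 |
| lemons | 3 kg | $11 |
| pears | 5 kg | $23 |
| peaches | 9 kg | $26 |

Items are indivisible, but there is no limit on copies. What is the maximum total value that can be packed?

Best value-per-unit is apricots at 38/7; filling with it alone gives 4×38 = 152.
Optimal mix: 4×apricots + 1×pears → weight 33, value 175.

$175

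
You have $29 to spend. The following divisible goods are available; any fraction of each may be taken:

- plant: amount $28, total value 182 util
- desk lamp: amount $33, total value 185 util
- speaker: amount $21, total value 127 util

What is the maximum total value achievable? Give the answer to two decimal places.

Take in order of value per unit:
- plant (182/28 per unit): all 28 → value 182, running total 182.00
- speaker (127/21 per unit): 1 of 21 → value 1×127/21 = 6.0476, running total 188.05
Total 188.05.

188.05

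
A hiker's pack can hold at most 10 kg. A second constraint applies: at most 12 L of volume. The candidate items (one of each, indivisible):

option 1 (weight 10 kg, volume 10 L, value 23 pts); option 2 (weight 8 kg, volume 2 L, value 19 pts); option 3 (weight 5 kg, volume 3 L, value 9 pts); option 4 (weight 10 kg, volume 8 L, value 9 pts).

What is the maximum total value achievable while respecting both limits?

23 pts

Feasible sets respecting both limits:
- option 1: weight 10, volume 10, value 23
- option 2: weight 8, volume 2, value 19
- option 3: weight 5, volume 3, value 9
- option 4: weight 10, volume 8, value 9
Best: 23 pts.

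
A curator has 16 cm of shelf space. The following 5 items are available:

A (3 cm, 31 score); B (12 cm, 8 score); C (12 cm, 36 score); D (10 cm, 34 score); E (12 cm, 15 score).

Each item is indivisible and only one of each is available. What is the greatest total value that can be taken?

Check high-value combinations within 16 cm:
- A+C: length 3+12=15, value 31+36=67
- A+D: length 3+10=13, value 31+34=65
- A+E: length 3+12=15, value 31+15=46
Best: 67 score.

67 score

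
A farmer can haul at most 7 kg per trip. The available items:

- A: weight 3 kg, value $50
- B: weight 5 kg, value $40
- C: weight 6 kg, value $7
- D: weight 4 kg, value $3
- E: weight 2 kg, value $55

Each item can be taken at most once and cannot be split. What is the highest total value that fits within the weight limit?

This is a 0/1 knapsack; check combinations near the capacity.
- A+E: weight 3+2=5, value 50+55=105
- B+E: weight 5+2=7, value 40+55=95
- D+E: weight 4+2=6, value 3+55=58
- E: weight 2, value 55
Best: $105.

$105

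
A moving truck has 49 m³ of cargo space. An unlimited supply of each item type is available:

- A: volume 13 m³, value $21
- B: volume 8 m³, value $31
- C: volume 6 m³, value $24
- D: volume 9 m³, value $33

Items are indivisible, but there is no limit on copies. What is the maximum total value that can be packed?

$192

Best value-per-unit is C at 24/6, and filling with it alone uses volume 8×6=48. No mix of the others beats 8×24 = 192.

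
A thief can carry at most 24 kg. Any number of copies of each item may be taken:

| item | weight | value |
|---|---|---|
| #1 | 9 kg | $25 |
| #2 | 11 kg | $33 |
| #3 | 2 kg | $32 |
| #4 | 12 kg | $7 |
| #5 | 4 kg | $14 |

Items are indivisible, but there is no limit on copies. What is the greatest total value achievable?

$384

Best value-per-unit is #3 at 32/2, and filling with it alone uses weight 12×2=24. No mix of the others beats 12×32 = 384.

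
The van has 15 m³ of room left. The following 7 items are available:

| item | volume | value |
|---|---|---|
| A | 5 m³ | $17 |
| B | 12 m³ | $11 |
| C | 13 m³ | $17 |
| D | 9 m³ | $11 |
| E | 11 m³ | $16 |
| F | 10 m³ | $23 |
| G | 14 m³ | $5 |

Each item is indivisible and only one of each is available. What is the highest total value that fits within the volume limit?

Check high-value combinations within 15 m³:
- A+F: volume 5+10=15, value 17+23=40
- A+D: volume 5+9=14, value 17+11=28
- F: volume 10, value 23
Best: $40.

$40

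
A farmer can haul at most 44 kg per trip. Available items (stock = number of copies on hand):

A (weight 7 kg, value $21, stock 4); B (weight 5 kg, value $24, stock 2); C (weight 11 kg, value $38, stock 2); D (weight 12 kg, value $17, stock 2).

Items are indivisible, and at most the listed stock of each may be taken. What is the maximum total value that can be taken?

$149

Best selections within weight 44 and stock limits:
- 3×A + 2×B + 1×C: weight 42, value 149
- 4×A + 1×B + 1×C: weight 44, value 146
- 1×A + 2×B + 2×C: weight 39, value 145
Best: $149.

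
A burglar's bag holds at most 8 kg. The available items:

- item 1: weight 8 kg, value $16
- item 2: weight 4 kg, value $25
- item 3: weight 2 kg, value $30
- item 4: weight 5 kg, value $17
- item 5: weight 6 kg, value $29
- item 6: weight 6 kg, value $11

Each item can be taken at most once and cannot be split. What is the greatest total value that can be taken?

This is a 0/1 knapsack; check combinations near the capacity.
- item 3+item 5: weight 2+6=8, value 30+29=59
- item 2+item 3: weight 4+2=6, value 25+30=55
- item 3+item 4: weight 2+5=7, value 30+17=47
- item 3+item 6: weight 2+6=8, value 30+11=41
Best: $59.

$59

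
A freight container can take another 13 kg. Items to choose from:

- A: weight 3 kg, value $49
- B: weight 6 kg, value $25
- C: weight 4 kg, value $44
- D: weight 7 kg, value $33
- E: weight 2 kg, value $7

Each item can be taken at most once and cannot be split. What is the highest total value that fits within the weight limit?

Check high-value combinations within 13 kg:
- A+B+C: weight 3+6+4=13, value 49+25+44=118
- A+C+E: weight 3+4+2=9, value 49+44+7=100
- A+C: weight 3+4=7, value 49+44=93
- A+D+E: weight 3+7+2=12, value 49+33+7=89
- C+D+E: weight 4+7+2=13, value 44+33+7=84
Best: $118.

$118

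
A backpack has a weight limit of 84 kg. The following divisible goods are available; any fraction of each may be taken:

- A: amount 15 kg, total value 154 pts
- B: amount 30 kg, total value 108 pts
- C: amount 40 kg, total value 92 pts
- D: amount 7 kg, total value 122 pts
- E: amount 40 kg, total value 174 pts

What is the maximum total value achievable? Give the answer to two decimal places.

Take in order of value per unit:
- D (122/7 per unit): all 7 → value 122, running total 122.00
- A (154/15 per unit): all 15 → value 154, running total 276.00
- E (174/40 per unit): all 40 → value 174, running total 450.00
- B (108/30 per unit): 22 of 30 → value 22×108/30 = 79.2000, running total 529.20
Total 529.20.

529.20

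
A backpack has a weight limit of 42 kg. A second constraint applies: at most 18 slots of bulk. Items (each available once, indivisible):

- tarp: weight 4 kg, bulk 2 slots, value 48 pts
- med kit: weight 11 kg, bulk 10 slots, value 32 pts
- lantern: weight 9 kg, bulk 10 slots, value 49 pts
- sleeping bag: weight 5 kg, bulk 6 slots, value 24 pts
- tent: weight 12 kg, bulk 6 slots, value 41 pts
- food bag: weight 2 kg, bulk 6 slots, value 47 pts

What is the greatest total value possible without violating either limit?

Feasible sets respecting both limits:
- tarp+lantern+food bag: weight 15, bulk 18, value 144
- tarp+lantern+tent: weight 25, bulk 18, value 138
- tarp+tent+food bag: weight 18, bulk 14, value 136
- tarp+med kit+food bag: weight 17, bulk 18, value 127
Best: 144 pts.

144 pts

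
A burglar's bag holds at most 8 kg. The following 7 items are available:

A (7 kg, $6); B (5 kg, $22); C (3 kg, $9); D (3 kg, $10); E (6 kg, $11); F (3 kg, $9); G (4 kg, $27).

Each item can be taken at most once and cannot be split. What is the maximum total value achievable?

$37

Check high-value combinations within 8 kg:
- D+G: weight 3+4=7, value 10+27=37
- C+G: weight 3+4=7, value 9+27=36
- F+G: weight 3+4=7, value 9+27=36
- B+D: weight 5+3=8, value 22+10=32
- B+C: weight 5+3=8, value 22+9=31
Best: $37.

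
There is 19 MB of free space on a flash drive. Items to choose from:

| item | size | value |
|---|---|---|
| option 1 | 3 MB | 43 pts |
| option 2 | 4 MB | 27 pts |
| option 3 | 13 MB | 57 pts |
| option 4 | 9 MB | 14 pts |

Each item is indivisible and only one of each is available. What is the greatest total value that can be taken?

100 pts

Check high-value combinations within 19 MB:
- option 1+option 3: size 3+13=16, value 43+57=100
- option 1+option 2+option 4: size 3+4+9=16, value 43+27+14=84
- option 2+option 3: size 4+13=17, value 27+57=84
Best: 100 pts.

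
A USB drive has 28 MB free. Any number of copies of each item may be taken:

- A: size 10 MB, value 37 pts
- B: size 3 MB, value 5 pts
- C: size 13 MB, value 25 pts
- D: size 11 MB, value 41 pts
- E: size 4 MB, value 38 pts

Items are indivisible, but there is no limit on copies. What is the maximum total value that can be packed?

Best value-per-unit is E at 38/4, and filling with it alone uses size 7×4=28. No mix of the others beats 7×38 = 266.

266 pts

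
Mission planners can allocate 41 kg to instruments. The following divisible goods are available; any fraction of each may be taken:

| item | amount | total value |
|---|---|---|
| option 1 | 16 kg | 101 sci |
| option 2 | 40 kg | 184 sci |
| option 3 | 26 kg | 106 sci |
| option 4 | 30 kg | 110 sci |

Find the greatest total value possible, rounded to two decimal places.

216.00

Take in order of value per unit:
- option 1 (101/16 per unit): all 16 → value 101, running total 101.00
- option 2 (184/40 per unit): 25 of 40 → value 25×184/40 = 115.0000, running total 216.00
Total 216.00.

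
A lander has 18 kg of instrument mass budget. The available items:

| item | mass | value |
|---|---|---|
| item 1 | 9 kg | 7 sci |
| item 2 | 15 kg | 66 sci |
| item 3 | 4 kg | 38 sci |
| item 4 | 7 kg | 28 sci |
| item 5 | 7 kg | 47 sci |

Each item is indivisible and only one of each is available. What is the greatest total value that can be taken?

Check high-value combinations within 18 kg:
- item 3+item 4+item 5: mass 4+7+7=18, value 38+28+47=113
- item 3+item 5: mass 4+7=11, value 38+47=85
- item 4+item 5: mass 7+7=14, value 28+47=75
- item 3+item 4: mass 4+7=11, value 38+28=66
- item 2: mass 15, value 66
Best: 113 sci.

113 sci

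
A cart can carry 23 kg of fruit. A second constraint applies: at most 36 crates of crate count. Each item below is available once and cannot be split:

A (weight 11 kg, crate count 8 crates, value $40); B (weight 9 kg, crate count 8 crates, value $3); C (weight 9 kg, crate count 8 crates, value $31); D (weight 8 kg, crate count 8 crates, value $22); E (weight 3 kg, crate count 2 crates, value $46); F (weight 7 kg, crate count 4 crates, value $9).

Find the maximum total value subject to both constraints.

$117

Feasible sets respecting both limits:
- A+C+E: weight 23, crate count 18, value 117
- A+D+E: weight 22, crate count 18, value 108
- C+D+E: weight 20, crate count 18, value 99
Best: $117.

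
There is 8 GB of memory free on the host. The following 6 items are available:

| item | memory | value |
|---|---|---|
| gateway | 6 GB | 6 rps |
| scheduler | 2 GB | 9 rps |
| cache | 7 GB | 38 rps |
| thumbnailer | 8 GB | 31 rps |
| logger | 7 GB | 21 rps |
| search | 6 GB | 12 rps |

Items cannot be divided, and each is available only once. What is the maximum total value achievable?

Check high-value combinations within 8 GB:
- cache: memory 7, value 38
- thumbnailer: memory 8, value 31
- logger: memory 7, value 21
Best: 38 rps.

38 rps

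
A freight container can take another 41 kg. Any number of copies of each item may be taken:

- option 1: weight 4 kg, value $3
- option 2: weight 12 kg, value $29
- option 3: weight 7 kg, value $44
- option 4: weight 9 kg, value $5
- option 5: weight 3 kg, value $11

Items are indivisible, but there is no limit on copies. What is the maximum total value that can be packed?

Best value-per-unit is option 3 at 44/7; filling with it alone gives 5×44 = 220.
Optimal mix: 5×option 3 + 2×option 5 → weight 41, value 242.

$242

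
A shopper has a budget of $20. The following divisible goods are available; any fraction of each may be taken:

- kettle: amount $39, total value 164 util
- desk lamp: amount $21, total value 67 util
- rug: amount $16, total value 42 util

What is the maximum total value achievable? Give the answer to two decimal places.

84.10

Take in order of value per unit:
- kettle (164/39 per unit): 20 of 39 → value 20×164/39 = 84.1026, running total 84.10
Total 84.10.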